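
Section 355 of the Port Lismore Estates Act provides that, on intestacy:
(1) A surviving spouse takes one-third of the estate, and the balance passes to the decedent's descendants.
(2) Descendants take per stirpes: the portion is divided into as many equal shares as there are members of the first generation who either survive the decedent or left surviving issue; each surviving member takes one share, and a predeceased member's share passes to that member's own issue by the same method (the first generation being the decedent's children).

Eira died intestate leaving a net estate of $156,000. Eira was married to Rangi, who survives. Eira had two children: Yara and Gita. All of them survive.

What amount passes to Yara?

Rangi takes one-third of $156,000 = $52,000. The remaining $104,000 passes to the descendants.
The descendants' portion ($104,000) is divided into 2 shares of $52,000: Yara and Gita each take $52,000.

Yara receives $52,000.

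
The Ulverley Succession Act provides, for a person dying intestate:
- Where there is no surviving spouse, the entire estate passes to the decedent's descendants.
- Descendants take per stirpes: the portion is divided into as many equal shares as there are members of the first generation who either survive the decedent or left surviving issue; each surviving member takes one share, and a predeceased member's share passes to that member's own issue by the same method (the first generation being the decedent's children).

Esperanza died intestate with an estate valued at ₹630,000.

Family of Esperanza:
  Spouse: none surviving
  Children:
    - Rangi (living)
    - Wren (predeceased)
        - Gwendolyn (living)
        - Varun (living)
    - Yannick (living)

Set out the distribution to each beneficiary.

Rangi: ₹210,000; Gwendolyn: ₹105,000; Varun: ₹105,000; Yannick: ₹210,000

The entire ₹630,000 passes to the descendants.
That amount (₹630,000) is divided into 3 shares of ₹210,000: Rangi and Yannick each take ₹210,000; Wren's ₹210,000 share passes to Wren's issue.
Wren's share (₹210,000) is divided into 2 shares of ₹105,000: Gwendolyn and Varun each take ₹105,000.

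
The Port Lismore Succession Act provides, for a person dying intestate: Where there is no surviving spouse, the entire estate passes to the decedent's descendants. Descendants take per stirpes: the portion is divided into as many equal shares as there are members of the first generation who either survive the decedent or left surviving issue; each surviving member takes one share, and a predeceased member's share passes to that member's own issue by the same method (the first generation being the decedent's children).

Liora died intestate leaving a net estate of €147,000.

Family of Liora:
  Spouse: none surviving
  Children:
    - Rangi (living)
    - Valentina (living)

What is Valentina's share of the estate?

Valentina receives €73,500.

The entire €147,000 passes to the descendants.
That amount (€147,000) is divided into 2 shares of €73,500: Rangi and Valentina each take €73,500.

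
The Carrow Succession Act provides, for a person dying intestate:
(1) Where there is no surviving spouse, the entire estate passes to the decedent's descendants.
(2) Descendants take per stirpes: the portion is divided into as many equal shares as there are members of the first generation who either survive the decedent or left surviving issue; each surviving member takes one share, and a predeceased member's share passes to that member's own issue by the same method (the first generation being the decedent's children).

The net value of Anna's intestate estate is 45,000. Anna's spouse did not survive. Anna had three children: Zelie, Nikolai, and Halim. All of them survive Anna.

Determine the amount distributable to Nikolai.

Nikolai receives 15,000.

The entire 45,000 passes to the descendants.
That amount (45,000) is divided into 3 shares of 15,000: Zelie, Nikolai, and Halim each take 15,000.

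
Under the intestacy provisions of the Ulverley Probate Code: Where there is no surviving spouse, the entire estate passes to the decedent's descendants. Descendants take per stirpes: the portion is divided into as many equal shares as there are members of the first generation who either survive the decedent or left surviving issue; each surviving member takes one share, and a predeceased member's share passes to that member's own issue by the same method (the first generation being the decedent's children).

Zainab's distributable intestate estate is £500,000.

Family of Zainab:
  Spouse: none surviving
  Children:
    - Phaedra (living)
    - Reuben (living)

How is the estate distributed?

The entire £500,000 passes to the descendants.
That amount (£500,000) is divided into 2 shares of £250,000: Phaedra and Reuben each take £250,000.

Phaedra: £250,000; Reuben: £250,000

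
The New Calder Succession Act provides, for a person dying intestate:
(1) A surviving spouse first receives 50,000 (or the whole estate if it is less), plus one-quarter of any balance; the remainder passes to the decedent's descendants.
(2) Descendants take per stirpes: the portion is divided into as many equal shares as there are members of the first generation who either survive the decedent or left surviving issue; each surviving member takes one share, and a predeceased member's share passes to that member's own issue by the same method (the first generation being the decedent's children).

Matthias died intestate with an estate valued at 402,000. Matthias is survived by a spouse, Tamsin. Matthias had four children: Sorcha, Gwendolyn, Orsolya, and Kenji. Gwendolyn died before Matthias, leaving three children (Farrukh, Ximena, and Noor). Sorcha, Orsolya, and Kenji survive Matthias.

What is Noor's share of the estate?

Tamsin first takes 50,000, leaving a balance of 352,000. Tamsin then takes one-quarter of the balance (88,000), for a total of 138,000. The remaining 264,000 passes to the descendants.
The descendants' portion (264,000) is divided into 4 shares of 66,000: Sorcha, Orsolya, and Kenji each take 66,000; Gwendolyn's 66,000 share passes to Gwendolyn's issue.
Gwendolyn's share (66,000) is divided into 3 shares of 22,000: Farrukh, Ximena, and Noor each take 22,000.

Noor receives 22,000.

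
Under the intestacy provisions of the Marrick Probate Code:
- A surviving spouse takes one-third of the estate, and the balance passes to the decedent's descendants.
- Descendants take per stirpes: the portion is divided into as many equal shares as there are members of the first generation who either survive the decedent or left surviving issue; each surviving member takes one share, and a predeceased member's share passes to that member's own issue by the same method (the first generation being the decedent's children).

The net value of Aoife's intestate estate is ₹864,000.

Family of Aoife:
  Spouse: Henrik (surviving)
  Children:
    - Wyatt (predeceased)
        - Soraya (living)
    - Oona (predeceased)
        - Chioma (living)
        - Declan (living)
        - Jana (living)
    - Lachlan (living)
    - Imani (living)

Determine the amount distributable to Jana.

Jana receives ₹48,000.

Henrik takes one-third of ₹864,000 = ₹288,000. The remaining ₹576,000 passes to the descendants.
The descendants' portion (₹576,000) is divided into 4 shares of ₹144,000: Lachlan and Imani each take ₹144,000; Wyatt's ₹144,000 share passes to Wyatt's issue; Oona's ₹144,000 share passes to Oona's issue.
Wyatt's share (₹144,000) passes entirely to Soraya.
Oona's share (₹144,000) is divided into 3 shares of ₹48,000: Chioma, Declan, and Jana each take ₹48,000.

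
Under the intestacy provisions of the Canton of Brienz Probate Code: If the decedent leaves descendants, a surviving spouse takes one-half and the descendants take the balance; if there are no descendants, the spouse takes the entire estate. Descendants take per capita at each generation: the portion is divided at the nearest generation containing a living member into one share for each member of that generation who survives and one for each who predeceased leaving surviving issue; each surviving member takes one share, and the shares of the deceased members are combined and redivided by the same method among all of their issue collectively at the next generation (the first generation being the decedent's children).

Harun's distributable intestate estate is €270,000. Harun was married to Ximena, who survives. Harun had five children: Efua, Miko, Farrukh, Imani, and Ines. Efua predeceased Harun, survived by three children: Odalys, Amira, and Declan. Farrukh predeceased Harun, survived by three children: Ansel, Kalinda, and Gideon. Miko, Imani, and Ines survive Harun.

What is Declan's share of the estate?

Declan receives €9,000.

Ximena takes one-half of €270,000 = €135,000. The remaining €135,000 passes to the descendants.
The descendants' portion (€135,000) is divided at the children's generation into 5 shares of €27,000. Miko, Imani, and Ines each take €27,000. The 2 shares of the deceased (Efua and Farrukh) are combined into a pool of €54,000.
That pool (€54,000) is divided at the grandchildren's generation equally among Odalys, Amira, Declan, Ansel, Kalinda, and Gideon: €9,000 each.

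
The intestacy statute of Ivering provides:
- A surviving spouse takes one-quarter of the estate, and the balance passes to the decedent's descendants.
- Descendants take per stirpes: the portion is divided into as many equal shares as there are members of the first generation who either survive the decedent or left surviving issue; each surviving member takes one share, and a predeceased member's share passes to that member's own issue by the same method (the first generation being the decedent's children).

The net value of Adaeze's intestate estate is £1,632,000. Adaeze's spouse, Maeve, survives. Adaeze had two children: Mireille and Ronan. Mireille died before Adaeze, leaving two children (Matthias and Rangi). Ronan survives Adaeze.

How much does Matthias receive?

Maeve takes one-quarter of £1,632,000 = £408,000. The remaining £1,224,000 passes to the descendants.
The descendants' portion (£1,224,000) is divided into 2 shares of £612,000: Ronan takes £612,000; Mireille's £612,000 share passes to Mireille's issue.
Mireille's share (£612,000) is divided into 2 shares of £306,000: Matthias and Rangi each take £306,000.

Matthias receives £306,000.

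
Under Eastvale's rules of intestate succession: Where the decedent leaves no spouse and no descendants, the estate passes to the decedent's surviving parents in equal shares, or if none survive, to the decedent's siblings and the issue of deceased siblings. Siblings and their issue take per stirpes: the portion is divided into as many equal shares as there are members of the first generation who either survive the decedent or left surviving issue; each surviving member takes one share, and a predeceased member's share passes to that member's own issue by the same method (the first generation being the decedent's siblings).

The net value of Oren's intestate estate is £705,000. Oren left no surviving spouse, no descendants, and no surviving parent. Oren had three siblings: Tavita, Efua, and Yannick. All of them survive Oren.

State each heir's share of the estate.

Tavita: £235,000; Efua: £235,000; Yannick: £235,000

The entire £705,000 passes to the siblings and their issue.
That amount (£705,000) is divided into 3 shares of £235,000: Tavita, Efua, and Yannick each take £235,000.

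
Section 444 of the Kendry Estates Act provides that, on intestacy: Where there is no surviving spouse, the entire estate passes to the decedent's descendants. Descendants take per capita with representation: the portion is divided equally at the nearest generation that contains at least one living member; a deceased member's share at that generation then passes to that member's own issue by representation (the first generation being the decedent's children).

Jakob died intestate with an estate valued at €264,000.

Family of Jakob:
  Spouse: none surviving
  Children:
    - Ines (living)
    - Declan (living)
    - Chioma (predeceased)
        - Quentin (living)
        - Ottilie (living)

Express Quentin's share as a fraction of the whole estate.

Quentin receives 1/6 of the estate.

The entire €264,000 passes to the descendants.
That amount (€264,000) is divided into 3 shares of €88,000: Ines and Declan each take €88,000; Chioma's €88,000 share passes to Chioma's issue.
Chioma's share (€88,000) is divided into 2 shares of €44,000: Quentin and Ottilie each take €44,000.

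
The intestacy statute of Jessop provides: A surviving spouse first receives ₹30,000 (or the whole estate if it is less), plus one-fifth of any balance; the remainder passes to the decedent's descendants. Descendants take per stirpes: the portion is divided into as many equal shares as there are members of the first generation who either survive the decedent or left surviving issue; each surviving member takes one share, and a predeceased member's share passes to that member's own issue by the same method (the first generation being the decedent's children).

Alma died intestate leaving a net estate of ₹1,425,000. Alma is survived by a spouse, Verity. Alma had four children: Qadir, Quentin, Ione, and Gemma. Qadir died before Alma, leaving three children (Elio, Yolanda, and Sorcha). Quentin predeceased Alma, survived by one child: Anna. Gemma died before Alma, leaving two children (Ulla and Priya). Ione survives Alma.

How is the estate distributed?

Verity first takes ₹30,000, leaving a balance of ₹1,395,000. Verity then takes one-fifth of the balance (₹279,000), for a total of ₹309,000. The remaining ₹1,116,000 passes to the descendants.
The descendants' portion (₹1,116,000) is divided into 4 shares of ₹279,000: Ione takes ₹279,000; Qadir's ₹279,000 share passes to Qadir's issue; Quentin's ₹279,000 share passes to Quentin's issue; Gemma's ₹279,000 share passes to Gemma's issue.
Qadir's share (₹279,000) is divided into 3 shares of ₹93,000: Elio, Yolanda, and Sorcha each take ₹93,000.
Quentin's share (₹279,000) passes entirely to Anna.
Gemma's share (₹279,000) is divided into 2 shares of ₹139,500: Ulla and Priya each take ₹139,500.

Verity: ₹309,000; Elio: ₹93,000; Yolanda: ₹93,000; Sorcha: ₹93,000; Anna: ₹279,000; Ione: ₹279,000; Ulla: ₹139,500; Priya: ₹139,500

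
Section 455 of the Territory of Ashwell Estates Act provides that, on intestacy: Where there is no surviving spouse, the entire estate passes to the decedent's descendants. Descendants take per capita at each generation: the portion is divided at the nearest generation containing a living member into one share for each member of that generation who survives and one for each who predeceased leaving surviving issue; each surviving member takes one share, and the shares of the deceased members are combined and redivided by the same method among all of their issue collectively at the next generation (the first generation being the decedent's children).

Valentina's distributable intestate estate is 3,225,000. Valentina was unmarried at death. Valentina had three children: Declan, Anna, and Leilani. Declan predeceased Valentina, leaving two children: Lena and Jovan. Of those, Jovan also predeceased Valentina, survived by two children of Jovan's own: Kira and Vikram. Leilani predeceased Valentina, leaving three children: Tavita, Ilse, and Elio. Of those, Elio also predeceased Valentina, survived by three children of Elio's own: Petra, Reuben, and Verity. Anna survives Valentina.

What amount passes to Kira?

The entire 3,225,000 passes to the descendants.
That amount (3,225,000) is divided at the children's generation into 3 shares of 1,075,000. Anna takes 1,075,000. The 2 shares of the deceased (Declan and Leilani) are combined into a pool of 2,150,000.
That pool (2,150,000) is divided at the grandchildren's generation into 5 shares of 430,000. Lena, Tavita, and Ilse each take 430,000. The 2 shares of the deceased (Jovan and Elio) are combined into a pool of 860,000.
That pool (860,000) is divided at the great-grandchildren's generation equally among Kira, Vikram, Petra, Reuben, and Verity: 172,000 each.

Kira receives 172,000.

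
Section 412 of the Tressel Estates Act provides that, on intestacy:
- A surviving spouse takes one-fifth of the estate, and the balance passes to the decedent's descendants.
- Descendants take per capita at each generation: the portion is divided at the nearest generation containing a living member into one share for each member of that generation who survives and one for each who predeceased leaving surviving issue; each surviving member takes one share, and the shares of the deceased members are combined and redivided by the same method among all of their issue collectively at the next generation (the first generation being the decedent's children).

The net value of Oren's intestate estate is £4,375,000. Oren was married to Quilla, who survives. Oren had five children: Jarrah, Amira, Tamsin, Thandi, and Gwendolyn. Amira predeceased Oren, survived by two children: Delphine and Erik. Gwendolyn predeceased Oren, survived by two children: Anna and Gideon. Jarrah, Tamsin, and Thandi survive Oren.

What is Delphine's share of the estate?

Quilla takes one-fifth of £4,375,000 = £875,000. The remaining £3,500,000 passes to the descendants.
The descendants' portion (£3,500,000) is divided at the children's generation into 5 shares of £700,000. Jarrah, Tamsin, and Thandi each take £700,000. The 2 shares of the deceased (Amira and Gwendolyn) are combined into a pool of £1,400,000.
That pool (£1,400,000) is divided at the grandchildren's generation equally among Delphine, Erik, Anna, and Gideon: £350,000 each.

Delphine receives £350,000.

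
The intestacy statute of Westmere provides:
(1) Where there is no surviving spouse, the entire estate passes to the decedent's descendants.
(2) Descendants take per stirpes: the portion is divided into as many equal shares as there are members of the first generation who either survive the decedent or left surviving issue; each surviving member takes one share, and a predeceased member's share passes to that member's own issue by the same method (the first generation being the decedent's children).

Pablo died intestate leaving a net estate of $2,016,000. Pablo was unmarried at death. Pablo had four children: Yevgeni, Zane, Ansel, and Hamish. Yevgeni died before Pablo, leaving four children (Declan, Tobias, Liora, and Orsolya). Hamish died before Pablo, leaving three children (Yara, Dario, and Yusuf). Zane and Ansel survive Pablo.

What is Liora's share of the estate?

The entire $2,016,000 passes to the descendants.
That amount ($2,016,000) is divided into 4 shares of $504,000: Zane and Ansel each take $504,000; Yevgeni's $504,000 share passes to Yevgeni's issue; Hamish's $504,000 share passes to Hamish's issue.
Yevgeni's share ($504,000) is divided into 4 shares of $126,000: Declan, Tobias, Liora, and Orsolya each take $126,000.
Hamish's share ($504,000) is divided into 3 shares of $168,000: Yara, Dario, and Yusuf each take $168,000.

Liora receives $126,000.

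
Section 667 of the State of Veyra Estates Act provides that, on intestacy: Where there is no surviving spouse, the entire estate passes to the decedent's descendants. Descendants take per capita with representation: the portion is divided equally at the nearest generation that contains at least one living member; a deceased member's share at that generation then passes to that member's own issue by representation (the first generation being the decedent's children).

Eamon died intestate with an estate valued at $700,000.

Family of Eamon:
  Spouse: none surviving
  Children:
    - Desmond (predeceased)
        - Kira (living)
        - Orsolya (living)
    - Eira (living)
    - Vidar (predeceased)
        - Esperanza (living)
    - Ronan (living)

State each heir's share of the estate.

Kira: $87,500; Orsolya: $87,500; Eira: $175,000; Esperanza: $175,000; Ronan: $175,000

The entire $700,000 passes to the descendants.
That amount ($700,000) is divided into 4 shares of $175,000: Eira and Ronan each take $175,000; Desmond's $175,000 share passes to Desmond's issue; Vidar's $175,000 share passes to Vidar's issue.
Desmond's share ($175,000) is divided into 2 shares of $87,500: Kira and Orsolya each take $87,500.
Vidar's share ($175,000) passes entirely to Esperanza.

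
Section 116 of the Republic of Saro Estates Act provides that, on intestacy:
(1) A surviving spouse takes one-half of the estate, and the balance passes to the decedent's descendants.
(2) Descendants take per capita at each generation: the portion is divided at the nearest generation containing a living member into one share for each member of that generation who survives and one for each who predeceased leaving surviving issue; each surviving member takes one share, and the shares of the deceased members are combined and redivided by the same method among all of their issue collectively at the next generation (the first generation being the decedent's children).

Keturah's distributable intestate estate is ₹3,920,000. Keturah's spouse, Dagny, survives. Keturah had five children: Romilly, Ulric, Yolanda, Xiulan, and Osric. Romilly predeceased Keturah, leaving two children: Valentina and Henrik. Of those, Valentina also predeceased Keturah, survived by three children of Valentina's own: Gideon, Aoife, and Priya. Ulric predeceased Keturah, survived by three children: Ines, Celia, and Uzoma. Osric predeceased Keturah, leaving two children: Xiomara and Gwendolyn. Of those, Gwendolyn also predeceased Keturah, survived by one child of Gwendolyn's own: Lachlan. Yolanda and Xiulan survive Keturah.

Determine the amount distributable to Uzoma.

Dagny takes one-half of ₹3,920,000 = ₹1,960,000. The remaining ₹1,960,000 passes to the descendants.
The descendants' portion (₹1,960,000) is divided at the children's generation into 5 shares of ₹392,000. Yolanda and Xiulan each take ₹392,000. The 3 shares of the deceased (Romilly, Ulric, and Osric) are combined into a pool of ₹1,176,000.
That pool (₹1,176,000) is divided at the grandchildren's generation into 7 shares of ₹168,000. Henrik, Ines, Celia, Uzoma, and Xiomara each take ₹168,000. The 2 shares of the deceased (Valentina and Gwendolyn) are combined into a pool of ₹336,000.
That pool (₹336,000) is divided at the great-grandchildren's generation equally among Gideon, Aoife, Priya, and Lachlan: ₹84,000 each.

Uzoma receives ₹168,000.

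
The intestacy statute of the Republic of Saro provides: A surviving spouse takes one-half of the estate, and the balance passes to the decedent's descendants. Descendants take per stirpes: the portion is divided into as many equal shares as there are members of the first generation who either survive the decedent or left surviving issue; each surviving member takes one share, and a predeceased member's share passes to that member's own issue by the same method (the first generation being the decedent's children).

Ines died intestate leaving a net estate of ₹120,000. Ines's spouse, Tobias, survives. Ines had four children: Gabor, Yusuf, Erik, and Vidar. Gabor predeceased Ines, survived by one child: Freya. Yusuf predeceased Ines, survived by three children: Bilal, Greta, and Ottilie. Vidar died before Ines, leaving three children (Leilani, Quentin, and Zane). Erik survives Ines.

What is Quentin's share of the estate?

Quentin receives ₹5,000.

Tobias takes one-half of ₹120,000 = ₹60,000. The remaining ₹60,000 passes to the descendants.
The descendants' portion (₹60,000) is divided into 4 shares of ₹15,000: Erik takes ₹15,000; Gabor's ₹15,000 share passes to Gabor's issue; Yusuf's ₹15,000 share passes to Yusuf's issue; Vidar's ₹15,000 share passes to Vidar's issue.
Gabor's share (₹15,000) passes entirely to Freya.
Yusuf's share (₹15,000) is divided into 3 shares of ₹5,000: Bilal, Greta, and Ottilie each take ₹5,000.
Vidar's share (₹15,000) is divided into 3 shares of ₹5,000: Leilani, Quentin, and Zane each take ₹5,000.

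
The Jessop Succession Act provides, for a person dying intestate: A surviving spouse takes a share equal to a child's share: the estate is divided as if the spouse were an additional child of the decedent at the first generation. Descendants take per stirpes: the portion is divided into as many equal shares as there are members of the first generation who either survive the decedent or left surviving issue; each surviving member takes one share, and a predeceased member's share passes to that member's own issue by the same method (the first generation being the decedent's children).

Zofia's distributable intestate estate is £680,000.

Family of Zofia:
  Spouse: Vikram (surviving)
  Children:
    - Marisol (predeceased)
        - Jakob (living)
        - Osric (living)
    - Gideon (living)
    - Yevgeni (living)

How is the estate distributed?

The spouse counts as an additional share at the children's level, so there are 4 primary shares of £170,000. Vikram takes one such share (£170,000).
The children's combined portion (£510,000) is divided into 3 shares of £170,000: Gideon and Yevgeni each take £170,000; Marisol's £170,000 share passes to Marisol's issue.
Marisol's share (£170,000) is divided into 2 shares of £85,000: Jakob and Osric each take £85,000.

Vikram: £170,000; Jakob: £85,000; Osric: £85,000; Gideon: £170,000; Yevgeni: £170,000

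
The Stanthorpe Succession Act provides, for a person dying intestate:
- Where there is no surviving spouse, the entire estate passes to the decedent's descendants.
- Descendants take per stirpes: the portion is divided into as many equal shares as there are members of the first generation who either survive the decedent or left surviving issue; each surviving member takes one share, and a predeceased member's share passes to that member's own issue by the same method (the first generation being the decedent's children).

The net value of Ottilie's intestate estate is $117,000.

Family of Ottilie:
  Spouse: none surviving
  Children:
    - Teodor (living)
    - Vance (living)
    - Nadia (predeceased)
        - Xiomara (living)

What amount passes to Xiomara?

The entire $117,000 passes to the descendants.
That amount ($117,000) is divided into 3 shares of $39,000: Teodor and Vance each take $39,000; Nadia's $39,000 share passes to Nadia's issue.
Nadia's share ($39,000) passes entirely to Xiomara.

Xiomara receives $39,000.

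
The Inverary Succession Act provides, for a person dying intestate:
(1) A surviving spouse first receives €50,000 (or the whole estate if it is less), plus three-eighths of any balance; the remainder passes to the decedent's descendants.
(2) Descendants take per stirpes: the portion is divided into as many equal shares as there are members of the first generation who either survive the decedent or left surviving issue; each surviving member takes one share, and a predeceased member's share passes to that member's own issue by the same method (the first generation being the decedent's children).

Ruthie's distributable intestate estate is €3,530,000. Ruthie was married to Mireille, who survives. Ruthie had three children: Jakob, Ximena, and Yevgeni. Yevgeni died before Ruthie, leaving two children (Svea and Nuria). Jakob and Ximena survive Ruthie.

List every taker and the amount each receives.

Mireille first takes €50,000, leaving a balance of €3,480,000. Mireille then takes three-eighths of the balance (€1,305,000), for a total of €1,355,000. The remaining €2,175,000 passes to the descendants.
The descendants' portion (€2,175,000) is divided into 3 shares of €725,000: Jakob and Ximena each take €725,000; Yevgeni's €725,000 share passes to Yevgeni's issue.
Yevgeni's share (€725,000) is divided into 2 shares of €362,500: Svea and Nuria each take €362,500.

Mireille: €1,355,000; Jakob: €725,000; Ximena: €725,000; Svea: €362,500; Nuria: €362,500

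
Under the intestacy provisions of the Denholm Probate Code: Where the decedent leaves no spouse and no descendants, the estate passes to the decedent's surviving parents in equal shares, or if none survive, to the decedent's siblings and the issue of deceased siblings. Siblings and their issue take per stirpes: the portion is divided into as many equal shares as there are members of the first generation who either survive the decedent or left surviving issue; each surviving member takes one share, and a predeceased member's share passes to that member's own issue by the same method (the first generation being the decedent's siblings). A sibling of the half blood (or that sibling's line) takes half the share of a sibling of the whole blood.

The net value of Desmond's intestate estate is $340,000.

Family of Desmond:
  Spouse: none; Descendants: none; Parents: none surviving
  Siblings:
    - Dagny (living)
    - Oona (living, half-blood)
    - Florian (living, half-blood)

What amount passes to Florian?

Florian receives $85,000.

The entire $340,000 passes to the siblings and their issue.
Counting each half-blood sibling's line as half a unit, there are 2 units in $340,000, so one unit is $170,000. Whole-blood lines (Dagny) take $170,000 each; half-blood lines (Oona and Florian) take $85,000 each.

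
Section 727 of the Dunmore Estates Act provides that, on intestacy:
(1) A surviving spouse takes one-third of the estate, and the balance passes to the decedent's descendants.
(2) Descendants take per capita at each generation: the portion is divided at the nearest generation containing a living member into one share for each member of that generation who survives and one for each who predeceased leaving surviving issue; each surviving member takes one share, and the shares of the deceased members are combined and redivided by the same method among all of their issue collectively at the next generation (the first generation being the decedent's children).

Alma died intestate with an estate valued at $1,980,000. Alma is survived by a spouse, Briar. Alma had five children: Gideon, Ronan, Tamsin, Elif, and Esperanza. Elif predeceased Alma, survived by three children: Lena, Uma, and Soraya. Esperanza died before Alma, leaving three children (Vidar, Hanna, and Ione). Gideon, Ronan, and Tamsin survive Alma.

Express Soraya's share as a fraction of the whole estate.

Soraya receives 2/45 of the estate.

Briar takes one-third of $1,980,000 = $660,000. The remaining $1,320,000 passes to the descendants.
The descendants' portion ($1,320,000) is divided at the children's generation into 5 shares of $264,000. Gideon, Ronan, and Tamsin each take $264,000. The 2 shares of the deceased (Elif and Esperanza) are combined into a pool of $528,000.
That pool ($528,000) is divided at the grandchildren's generation equally among Lena, Uma, Soraya, Vidar, Hanna, and Ione: $88,000 each.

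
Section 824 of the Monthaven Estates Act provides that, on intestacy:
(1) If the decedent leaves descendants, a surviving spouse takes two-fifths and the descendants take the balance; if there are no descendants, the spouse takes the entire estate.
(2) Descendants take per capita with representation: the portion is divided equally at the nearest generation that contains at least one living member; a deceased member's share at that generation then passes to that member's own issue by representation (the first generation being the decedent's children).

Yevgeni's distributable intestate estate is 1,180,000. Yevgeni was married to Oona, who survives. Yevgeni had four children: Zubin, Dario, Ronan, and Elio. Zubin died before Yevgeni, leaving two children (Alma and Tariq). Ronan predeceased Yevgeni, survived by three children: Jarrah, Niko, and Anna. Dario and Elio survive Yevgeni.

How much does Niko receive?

Oona takes two-fifths of 1,180,000 = 472,000. The remaining 708,000 passes to the descendants.
The descendants' portion (708,000) is divided into 4 shares of 177,000: Dario and Elio each take 177,000; Zubin's 177,000 share passes to Zubin's issue; Ronan's 177,000 share passes to Ronan's issue.
Zubin's share (177,000) is divided into 2 shares of 88,500: Alma and Tariq each take 88,500.
Ronan's share (177,000) is divided into 3 shares of 59,000: Jarrah, Niko, and Anna each take 59,000.

Niko receives 59,000.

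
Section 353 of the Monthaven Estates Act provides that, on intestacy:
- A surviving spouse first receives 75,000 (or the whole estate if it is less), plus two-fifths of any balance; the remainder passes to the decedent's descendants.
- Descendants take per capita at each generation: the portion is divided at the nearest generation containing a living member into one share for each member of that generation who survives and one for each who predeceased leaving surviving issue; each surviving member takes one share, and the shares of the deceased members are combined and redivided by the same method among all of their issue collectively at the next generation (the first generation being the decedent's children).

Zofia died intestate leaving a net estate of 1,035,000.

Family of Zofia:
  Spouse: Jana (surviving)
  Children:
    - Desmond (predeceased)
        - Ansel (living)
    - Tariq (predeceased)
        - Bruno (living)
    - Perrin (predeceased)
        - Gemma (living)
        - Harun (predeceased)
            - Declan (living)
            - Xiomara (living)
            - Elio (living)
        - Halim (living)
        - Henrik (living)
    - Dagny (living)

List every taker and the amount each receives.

Jana first takes 75,000, leaving a balance of 960,000. Jana then takes two-fifths of the balance (384,000), for a total of 459,000. The remaining 576,000 passes to the descendants.
The descendants' portion (576,000) is divided at the children's generation into 4 shares of 144,000. Dagny takes 144,000. The 3 shares of the deceased (Desmond, Tariq, and Perrin) are combined into a pool of 432,000.
That pool (432,000) is divided at the grandchildren's generation into 6 shares of 72,000. Ansel, Bruno, Gemma, Halim, and Henrik each take 72,000. The remaining share for the deceased Harun (72,000) is carried to the next generation.
That pool (72,000) is divided at the great-grandchildren's generation equally among Declan, Xiomara, and Elio: 24,000 each.

Jana: 459,000; Ansel: 72,000; Bruno: 72,000; Gemma: 72,000; Declan: 24,000; Xiomara: 24,000; Elio: 24,000; Halim: 72,000; Henrik: 72,000; Dagny: 144,000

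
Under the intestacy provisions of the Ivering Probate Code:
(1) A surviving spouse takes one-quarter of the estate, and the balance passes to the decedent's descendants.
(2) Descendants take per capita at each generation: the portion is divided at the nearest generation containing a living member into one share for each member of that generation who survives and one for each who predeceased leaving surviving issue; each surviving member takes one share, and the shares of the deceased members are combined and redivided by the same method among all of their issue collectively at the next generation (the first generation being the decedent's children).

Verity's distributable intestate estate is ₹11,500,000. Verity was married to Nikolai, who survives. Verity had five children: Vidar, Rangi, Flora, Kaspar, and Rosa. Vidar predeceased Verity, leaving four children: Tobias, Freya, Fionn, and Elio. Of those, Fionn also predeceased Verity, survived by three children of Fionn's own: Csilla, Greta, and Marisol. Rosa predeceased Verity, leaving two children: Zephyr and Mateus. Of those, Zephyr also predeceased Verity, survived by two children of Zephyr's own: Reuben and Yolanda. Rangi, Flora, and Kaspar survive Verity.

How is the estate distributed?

Nikolai takes one-quarter of ₹11,500,000 = ₹2,875,000. The remaining ₹8,625,000 passes to the descendants.
The descendants' portion (₹8,625,000) is divided at the children's generation into 5 shares of ₹1,725,000. Rangi, Flora, and Kaspar each take ₹1,725,000. The 2 shares of the deceased (Vidar and Rosa) are combined into a pool of ₹3,450,000.
That pool (₹3,450,000) is divided at the grandchildren's generation into 6 shares of ₹575,000. Tobias, Freya, Elio, and Mateus each take ₹575,000. The 2 shares of the deceased (Fionn and Zephyr) are combined into a pool of ₹1,150,000.
That pool (₹1,150,000) is divided at the great-grandchildren's generation equally among Csilla, Greta, Marisol, Reuben, and Yolanda: ₹230,000 each.

Nikolai: ₹2,875,000; Tobias: ₹575,000; Freya: ₹575,000; Csilla: ₹230,000; Greta: ₹230,000; Marisol: ₹230,000; Elio: ₹575,000; Rangi: ₹1,725,000; Flora: ₹1,725,000; Kaspar: ₹1,725,000; Reuben: ₹230,000; Yolanda: ₹230,000; Mateus: ₹575,000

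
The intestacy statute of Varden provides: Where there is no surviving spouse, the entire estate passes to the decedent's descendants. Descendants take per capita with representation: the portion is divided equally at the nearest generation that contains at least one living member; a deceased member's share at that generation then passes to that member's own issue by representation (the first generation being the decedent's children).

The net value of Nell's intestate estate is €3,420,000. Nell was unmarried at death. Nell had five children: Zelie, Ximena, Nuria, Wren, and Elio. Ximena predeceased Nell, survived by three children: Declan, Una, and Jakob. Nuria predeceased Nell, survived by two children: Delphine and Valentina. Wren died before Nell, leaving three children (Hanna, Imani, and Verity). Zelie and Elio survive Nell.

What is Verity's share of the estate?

Verity receives €228,000.

The entire €3,420,000 passes to the descendants.
That amount (€3,420,000) is divided into 5 shares of €684,000: Zelie and Elio each take €684,000; Ximena's €684,000 share passes to Ximena's issue; Nuria's €684,000 share passes to Nuria's issue; Wren's €684,000 share passes to Wren's issue.
Ximena's share (€684,000) is divided into 3 shares of €228,000: Declan, Una, and Jakob each take €228,000.
Nuria's share (€684,000) is divided into 2 shares of €342,000: Delphine and Valentina each take €342,000.
Wren's share (€684,000) is divided into 3 shares of €228,000: Hanna, Imani, and Verity each take €228,000.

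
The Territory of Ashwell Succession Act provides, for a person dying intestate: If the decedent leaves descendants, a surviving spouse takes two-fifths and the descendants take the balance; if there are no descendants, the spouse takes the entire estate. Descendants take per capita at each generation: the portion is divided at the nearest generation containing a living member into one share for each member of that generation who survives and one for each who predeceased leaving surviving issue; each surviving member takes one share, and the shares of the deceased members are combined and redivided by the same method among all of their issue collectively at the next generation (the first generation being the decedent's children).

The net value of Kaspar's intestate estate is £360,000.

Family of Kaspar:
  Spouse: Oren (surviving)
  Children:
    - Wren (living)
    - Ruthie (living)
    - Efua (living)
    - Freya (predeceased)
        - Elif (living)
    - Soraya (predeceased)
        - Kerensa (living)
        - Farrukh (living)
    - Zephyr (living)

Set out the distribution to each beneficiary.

Oren: £144,000; Wren: £36,000; Ruthie: £36,000; Efua: £36,000; Elif: £24,000; Kerensa: £24,000; Farrukh: £24,000; Zephyr: £36,000

Oren takes two-fifths of £360,000 = £144,000. The remaining £216,000 passes to the descendants.
The descendants' portion (£216,000) is divided at the children's generation into 6 shares of £36,000. Wren, Ruthie, Efua, and Zephyr each take £36,000. The 2 shares of the deceased (Freya and Soraya) are combined into a pool of £72,000.
That pool (£72,000) is divided at the grandchildren's generation equally among Elif, Kerensa, and Farrukh: £24,000 each.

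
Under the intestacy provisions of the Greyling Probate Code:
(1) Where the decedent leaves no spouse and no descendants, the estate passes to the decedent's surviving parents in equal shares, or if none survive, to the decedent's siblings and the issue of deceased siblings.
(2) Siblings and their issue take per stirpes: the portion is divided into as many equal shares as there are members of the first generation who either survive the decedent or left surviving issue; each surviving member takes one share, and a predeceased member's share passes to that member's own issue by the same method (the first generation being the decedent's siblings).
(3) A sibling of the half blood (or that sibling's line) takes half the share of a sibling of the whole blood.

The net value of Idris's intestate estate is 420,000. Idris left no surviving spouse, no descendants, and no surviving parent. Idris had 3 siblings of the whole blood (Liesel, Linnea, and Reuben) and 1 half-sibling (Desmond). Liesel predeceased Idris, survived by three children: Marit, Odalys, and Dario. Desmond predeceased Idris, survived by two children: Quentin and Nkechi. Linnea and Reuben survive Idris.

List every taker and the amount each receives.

Marit: 40,000; Odalys: 40,000; Dario: 40,000; Linnea: 120,000; Reuben: 120,000; Quentin: 30,000; Nkechi: 30,000

The entire 420,000 passes to the siblings and their issue.
Counting each half-blood sibling's line as half a unit, there are 7/2 units in 420,000, so one unit is 120,000. Whole-blood lines (Liesel, Linnea, and Reuben) take 120,000 each; half-blood lines (Desmond) take 60,000 each.
Liesel's share (120,000) is divided into 3 shares of 40,000: Marit, Odalys, and Dario each take 40,000.
Desmond's share (60,000) is divided into 2 shares of 30,000: Quentin and Nkechi each take 30,000.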